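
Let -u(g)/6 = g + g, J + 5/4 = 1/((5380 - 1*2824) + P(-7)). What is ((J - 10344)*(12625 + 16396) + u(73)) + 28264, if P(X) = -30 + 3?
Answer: -3036844451437/10116 ≈ -3.0020e+8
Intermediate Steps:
P(X) = -27
J = -12641/10116 (J = -5/4 + 1/((5380 - 1*2824) - 27) = -5/4 + 1/((5380 - 2824) - 27) = -5/4 + 1/(2556 - 27) = -5/4 + 1/2529 = -12641/10116 ≈ -1.2496)
u(g) = -12*g (u(g) = -6*(g + g) = -12*g)
((J - 10344)*(12625 + 16396) + u(73)) + 28264 = ((-12641/10116 - 10344)*(12625 + 16396) - 12*73) + 28264 = (-104652545/10116*29021 - 876) + 28264 = (-3037121508445/10116 - 876) + 28264 = -3037130370061/10116 + 28264 = -3036844451437/10116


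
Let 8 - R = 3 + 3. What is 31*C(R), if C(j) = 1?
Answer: 31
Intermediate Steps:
R = 2 (R = 8 - (3 + 3) = 8 - 1*6 = 8 - 6 = 2)
31*C(R) = 31*1 = 31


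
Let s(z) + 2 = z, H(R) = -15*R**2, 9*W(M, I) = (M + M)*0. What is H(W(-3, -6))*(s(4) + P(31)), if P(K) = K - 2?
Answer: 0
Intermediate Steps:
P(K) = -2 + K
W(M, I) = 0 (W(M, I) = ((M + M)*0)/9 = ((2*M)*0)/9 = (1/9)*0 = 0)
s(z) = -2 + z
H(W(-3, -6))*(s(4) + P(31)) = (-15*0**2)*((-2 + 4) + (-2 + 31)) = (-15*0)*(2 + 29) = 0*31 = 0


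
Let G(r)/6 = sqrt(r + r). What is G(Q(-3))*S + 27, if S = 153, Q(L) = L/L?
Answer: 27 + 918*sqrt(2) ≈ 1325.2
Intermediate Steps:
Q(L) = 1
G(r) = 6*sqrt(2)*sqrt(r) (G(r) = 6*sqrt(r + r) = 6*sqrt(2*r) = 6*(sqrt(2)*sqrt(r)) = 6*sqrt(2)*sqrt(r))
G(Q(-3))*S + 27 = (6*sqrt(2)*sqrt(1))*153 + 27 = (6*sqrt(2)*1)*153 + 27 = (6*sqrt(2))*153 + 27 = 918*sqrt(2) + 27 = 27 + 918*sqrt(2)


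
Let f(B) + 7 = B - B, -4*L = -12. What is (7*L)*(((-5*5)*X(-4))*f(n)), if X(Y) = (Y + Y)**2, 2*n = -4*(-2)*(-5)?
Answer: 235200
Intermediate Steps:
L = 3 (L = -1/4*(-12) = 3)
n = -20 (n = (-4*(-2)*(-5))/2 = (8*(-5))/2 = (1/2)*(-40) = -20)
f(B) = -7 (f(B) = -7 + (B - B) = -7 + 0 = -7)
X(Y) = 4*Y**2 (X(Y) = (2*Y)**2 = 4*Y**2)
(7*L)*(((-5*5)*X(-4))*f(n)) = (7*3)*(((-5*5)*(4*(-4)**2))*(-7)) = 21*(-100*16*(-7)) = 21*(-25*64*(-7)) = 21*(-1600*(-7)) = 21*11200 = 235200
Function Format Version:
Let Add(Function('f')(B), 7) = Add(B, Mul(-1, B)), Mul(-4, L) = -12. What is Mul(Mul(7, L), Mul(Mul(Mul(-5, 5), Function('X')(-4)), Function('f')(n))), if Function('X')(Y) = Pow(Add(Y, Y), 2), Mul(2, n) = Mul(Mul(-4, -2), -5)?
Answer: 235200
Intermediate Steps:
L = 3 (L = Mul(Rational(-1, 4), -12) = 3)
n = -20 (n = Mul(Rational(1, 2), Mul(Mul(-4, -2), -5)) = Mul(Rational(1, 2), Mul(8, -5)) = Mul(Rational(1, 2), -40) = -20)
Function('f')(B) = -7 (Function('f')(B) = Add(-7, Add(B, Mul(-1, B))) = Add(-7, 0) = -7)
Function('X')(Y) = Mul(4, Pow(Y, 2)) (Function('X')(Y) = Pow(Mul(2, Y), 2) = Mul(4, Pow(Y, 2)))
Mul(Mul(7, L), Mul(Mul(Mul(-5, 5), Function('X')(-4)), Function('f')(n))) = Mul(Mul(7, 3), Mul(Mul(Mul(-5, 5), Mul(4, Pow(-4, 2))), -7)) = Mul(21, Mul(Mul(-25, Mul(4, 16)), -7)) = Mul(21, Mul(Mul(-25, 64), -7)) = Mul(21, Mul(-1600, -7)) = Mul(21, 11200) = 235200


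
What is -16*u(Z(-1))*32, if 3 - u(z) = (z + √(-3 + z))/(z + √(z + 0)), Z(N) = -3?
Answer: 512*(√6 - 6*I - 3*√3)/(√3 + 3*I) ≈ -970.98 - 91.832*I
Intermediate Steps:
u(z) = 3 - (z + √(-3 + z))/(z + √z) (u(z) = 3 - (z + √(-3 + z))/(z + √(z + 0)) = 3 - (z + √(-3 + z))/(z + √z))
-16*u(Z(-1))*32 = -16*(-√(-3 - 3) + 2*(-3) + 3*√(-3))/(-3 + √(-3))*32 = -16*(-√(-6) - 6 + 3*(I*√3))/(-3 + I*√3)*32 = -16*(-I*√6 - 6 + 3*I*√3)/(-3 + I*√3)*32 = -16*(-6 - I*√6 + 3*I*√3)/(-3 + I*√3)*32 = -512*(-6 - I*√6 + 3*I*√3)/(-3 + I*√3)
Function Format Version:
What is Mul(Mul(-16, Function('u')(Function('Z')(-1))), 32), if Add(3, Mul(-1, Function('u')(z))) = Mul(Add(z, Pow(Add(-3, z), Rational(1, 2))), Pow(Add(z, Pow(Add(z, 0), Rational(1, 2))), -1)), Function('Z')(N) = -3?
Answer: Mul(512, Pow(Add(Pow(3, Rational(1, 2)), Mul(3, I)), -1), Add(Pow(6, Rational(1, 2)), Mul(-6, I), Mul(-3, Pow(3, Rational(1, 2))))) ≈ Add(-970.98, Mul(-91.832, I))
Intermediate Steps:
Function('u')(z) = Add(3, Mul(-1, Pow(Add(z, Pow(z, Rational(1, 2))), -1), Add(z, Pow(Add(-3, z), Rational(1, 2))))) (Function('u')(z) = Add(3, Mul(-1, Mul(Add(z, Pow(Add(-3, z), Rational(1, 2))), Pow(Add(z, Pow(Add(z, 0), Rational(1, 2))), -1)))) = Add(3, Mul(-1, Mul(Add(z, Pow(Add(-3, z), Rational(1, 2))), Pow(Add(z, Pow(z, Rational(1, 2))), -1)))) = Add(3, Mul(-1, Mul(Pow(Add(z, Pow(z, Rational(1, 2))), -1), Add(z, Pow(Add(-3, z), Rational(1, 2)))))) = Add(3, Mul(-1, Pow(Add(z, Pow(z, Rational(1, 2))), -1), Add(z, Pow(Add(-3, z), Rational(1, 2))))))
Mul(Mul(-16, Function('u')(Function('Z')(-1))), 32) = Mul(Mul(-16, Mul(Pow(Add(-3, Pow(-3, Rational(1, 2))), -1), Add(Mul(-1, Pow(Add(-3, -3), Rational(1, 2))), Mul(2, -3), Mul(3, Pow(-3, Rational(1, 2)))))), 32) = Mul(Mul(-16, Mul(Pow(Add(-3, Mul(I, Pow(3, Rational(1, 2)))), -1), Add(Mul(-1, Pow(-6, Rational(1, 2))), -6, Mul(3, Mul(I, Pow(3, Rational(1, 2))))))), 32) = Mul(Mul(-16, Mul(Pow(Add(-3, Mul(I, Pow(3, Rational(1, 2)))), -1), Add(Mul(-1, Mul(I, Pow(6, Rational(1, 2)))), -6, Mul(3, I, Pow(3, Rational(1, 2)))))), 32) = Mul(Mul(-16, Mul(Pow(Add(-3, Mul(I, Pow(3, Rational(1, 2)))), -1), Add(Mul(-1, I, Pow(6, Rational(1, 2))), -6, Mul(3, I, Pow(3, Rational(1, 2)))))), 32) = Mul(Mul(-16, Mul(Pow(Add(-3, Mul(I, Pow(3, Rational(1, 2)))), -1), Add(-6, Mul(-1, I, Pow(6, Rational(1, 2))), Mul(3, I, Pow(3, Rational(1, 2)))))), 32) = Mul(Mul(-16, Pow(Add(-3, Mul(I, Pow(3, Rational(1, 2)))), -1), Add(-6, Mul(-1, I, Pow(6, Rational(1, 2))), Mul(3, I, Pow(3, Rational(1, 2))))), 32) = Mul(-512, Pow(Add(-3, Mul(I, Pow(3, Rational(1, 2)))), -1), Add(-6, Mul(-1, I, Pow(6, Rational(1, 2))), Mul(3, I, Pow(3, Rational(1, 2)))))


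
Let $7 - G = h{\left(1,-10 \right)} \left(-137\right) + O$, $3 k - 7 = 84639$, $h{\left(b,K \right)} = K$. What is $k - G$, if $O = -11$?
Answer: $\frac{88702}{3} \approx 29567.0$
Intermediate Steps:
$k = \frac{84646}{3}$ ($k = \frac{7}{3} + \frac{1}{3} \cdot 84639 = \frac{7}{3} + 28213 = \frac{84646}{3} \approx 28215.0$)
$G = -1352$ ($G = 7 - \left(\left(-10\right) \left(-137\right) - 11\right) = 7 - \left(1370 - 11\right) = 7 - 1359 = -1352$)
$k - G = \frac{84646}{3} - -1352 = \frac{84646}{3} + 1352 = \frac{88702}{3}$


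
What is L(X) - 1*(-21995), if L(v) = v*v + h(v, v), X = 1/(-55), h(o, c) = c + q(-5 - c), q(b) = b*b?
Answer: 66609897/3025 ≈ 22020.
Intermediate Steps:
q(b) = b**2
h(o, c) = c + (-5 - c)**2
X = -1/55 ≈ -0.018182
L(v) = v + v**2 + (5 + v)**2 (L(v) = v*v + (v + (5 + v)**2) = v**2 + (v + (5 + v)**2) = v + v**2 + (5 + v)**2)
L(X) - 1*(-21995) = (-1/55 + (-1/55)**2 + (5 - 1/55)**2) - 1*(-21995) = (-1/55 + 1/3025 + (274/55)**2) + 21995 = (-1/55 + 1/3025 + 75076/3025) + 21995 = 75022/3025 + 21995 = 66609897/3025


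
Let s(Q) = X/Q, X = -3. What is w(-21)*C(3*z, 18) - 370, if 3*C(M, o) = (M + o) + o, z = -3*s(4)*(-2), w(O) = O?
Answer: -1055/2 ≈ -527.50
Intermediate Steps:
s(Q) = -3/Q
z = -9/2 (z = -(-9)/4*(-2) = -3*(-¾)*(-2) = (9/4)*(-2) = -9/2 ≈ -4.5000)
C(M, o) = M/3 + 2*o/3 (C(M, o) = ((M + o) + o)/3 = (M + 2*o)/3 = M/3 + 2*o/3)
w(-21)*C(3*z, 18) - 370 = -21*((3*(-9/2))/3 + (⅔)*18) - 370 = -21*((⅓)*(-27/2) + 12) - 370 = -21*(-9/2 + 12) - 370 = -21*15/2 - 370 = -315/2 - 370 = -1055/2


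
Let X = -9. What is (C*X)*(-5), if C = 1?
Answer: 45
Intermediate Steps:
(C*X)*(-5) = (1*(-9))*(-5) = -9*(-5) = 45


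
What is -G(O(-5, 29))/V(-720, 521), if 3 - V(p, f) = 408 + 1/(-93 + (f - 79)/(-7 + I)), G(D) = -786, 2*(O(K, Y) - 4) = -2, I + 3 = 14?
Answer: -27510/14177 ≈ -1.9405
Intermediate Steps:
I = 11 (I = -3 + 14 = 11)
O(K, Y) = 3 (O(K, Y) = 4 + (1/2)*(-2) = 4 - 1 = 3)
V(p, f) = -405 - 1/(-451/4 + f/4) (V(p, f) = 3 - (408 + 1/(-93 + (f - 79)/(-7 + 11))) = 3 - (408 + 1/(-93 + (-79 + f)/4)) = 3 - (408 + 1/(-93 + (-79 + f)*(1/4))) = 3 - (408 + 1/(-93 + (-79/4 + f/4))) = 3 - (408 + 1/(-451/4 + f/4)) = 3 + (-408 - 1/(-451/4 + f/4)) = -405 - 1/(-451/4 + f/4))
-G(O(-5, 29))/V(-720, 521) = -(-786)/((182651 - 405*521)/(-451 + 521)) = -(-786)/((182651 - 211005)/70) = -(-786)/((1/70)*(-28354)) = -(-786)/(-14177/35) = -(-786)*(-35)/14177 = -1*27510/14177 = -27510/14177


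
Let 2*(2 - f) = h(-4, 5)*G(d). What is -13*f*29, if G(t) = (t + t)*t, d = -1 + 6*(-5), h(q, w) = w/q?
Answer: -1814501/4 ≈ -4.5363e+5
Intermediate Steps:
d = -31 (d = -1 - 30 = -31)
G(t) = 2*t² (G(t) = (2*t)*t = 2*t²)
f = 4813/4 (f = 2 - 5/(-4)*2*(-31)²/2 = 2 - 5*(-¼)*2*961/2 = 2 - (-5)*1922/8 = 2 - ½*(-4805/2) = 2 + 4805/4 = 4813/4 ≈ 1203.3)
-13*f*29 = -13*4813/4*29 = -62569/4*29 = -1814501/4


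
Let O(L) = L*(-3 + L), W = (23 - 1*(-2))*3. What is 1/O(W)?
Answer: 1/5400 ≈ 0.00018519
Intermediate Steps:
W = 75 (W = (23 + 2)*3 = 25*3 = 75)
1/O(W) = 1/(75*(-3 + 75)) = 1/(75*72) = 1/5400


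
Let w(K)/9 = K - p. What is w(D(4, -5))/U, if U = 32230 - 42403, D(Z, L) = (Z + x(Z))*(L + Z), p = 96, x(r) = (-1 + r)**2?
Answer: 327/3391 ≈ 0.096432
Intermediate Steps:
D(Z, L) = (L + Z)*(Z + (-1 + Z)**2) (D(Z, L) = (Z + (-1 + Z)**2)*(L + Z) = (L + Z)*(Z + (-1 + Z)**2))
w(K) = -864 + 9*K (w(K) = 9*(K - 1*96) = 9*(K - 96) = 9*(-96 + K) = -864 + 9*K)
U = -10173
w(D(4, -5))/U = (-864 + 9*(-5 + 4 + 4**3 - 1*4**2 - 5*4**2 - 1*(-5)*4))/(-10173) = (-864 + 9*(-5 + 4 + 64 - 1*16 - 5*16 + 20))*(-1/10173) = (-864 + 9*(-5 + 4 + 64 - 16 - 80 + 20))*(-1/10173) = (-864 + 9*(-13))*(-1/10173) = (-864 - 117)*(-1/10173) = -981*(-1/10173) = 327/3391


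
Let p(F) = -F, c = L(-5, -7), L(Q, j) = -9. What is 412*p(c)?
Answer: 3708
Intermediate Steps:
c = -9
412*p(c) = 412*(-1*(-9)) = 412*9 = 3708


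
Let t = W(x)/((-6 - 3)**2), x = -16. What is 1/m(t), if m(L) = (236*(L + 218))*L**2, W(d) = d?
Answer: 531441/1065859072 ≈ 0.00049860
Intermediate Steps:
t = -16/81 (t = -16/(-6 - 3)**2 = -16/((-9)**2) = -16/81 ≈ -0.19753)
m(L) = L**2*(51448 + 236*L) (m(L) = (236*(218 + L))*L**2 = (51448 + 236*L)*L**2 = L**2*(51448 + 236*L))
1/m(t) = 1/(236*(-16/81)**2*(218 - 16/81)) = 1/(236*(256/6561)*(17642/81)) = 1/(1065859072/531441) = 531441/1065859072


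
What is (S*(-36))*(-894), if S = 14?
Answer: 450576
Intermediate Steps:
(S*(-36))*(-894) = (14*(-36))*(-894) = -504*(-894) = 450576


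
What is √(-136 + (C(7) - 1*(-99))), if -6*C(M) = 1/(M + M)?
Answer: I*√65289/42 ≈ 6.0837*I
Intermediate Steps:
C(M) = -1/(12*M) (C(M) = -1/(6*(M + M)) = -1/(2*M)/6 = -1/(12*M))
√(-136 + (C(7) - 1*(-99))) = √(-136 + (-1/12/7 - 1*(-99))) = √(-136 + (-1/12*⅐ + 99)) = √(-136 + (-1/84 + 99)) = √(-136 + 8315/84) = √(-3109/84) = I*√65289/42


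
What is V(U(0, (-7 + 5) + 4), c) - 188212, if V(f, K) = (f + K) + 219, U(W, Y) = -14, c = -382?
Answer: -188389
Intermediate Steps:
V(f, K) = 219 + K + f (V(f, K) = (K + f) + 219 = 219 + K + f)
V(U(0, (-7 + 5) + 4), c) - 188212 = (219 - 382 - 14) - 188212 = -177 - 188212 = -188389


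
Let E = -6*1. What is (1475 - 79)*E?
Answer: -8376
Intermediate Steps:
E = -6
(1475 - 79)*E = (1475 - 79)*(-6) = 1396*(-6) = -8376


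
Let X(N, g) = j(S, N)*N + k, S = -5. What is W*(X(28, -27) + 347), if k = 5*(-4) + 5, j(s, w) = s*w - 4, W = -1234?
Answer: 4565800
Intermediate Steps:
j(s, w) = -4 + s*w
k = -15 (k = -20 + 5 = -15)
X(N, g) = -15 + N*(-4 - 5*N) (X(N, g) = (-4 - 5*N)*N - 15 = N*(-4 - 5*N) - 15 = -15 + N*(-4 - 5*N))
W*(X(28, -27) + 347) = -1234*((-15 - 1*28*(4 + 5*28)) + 347) = -1234*((-15 - 1*28*(4 + 140)) + 347) = -1234*((-15 - 1*28*144) + 347) = -1234*((-15 - 4032) + 347) = -1234*(-4047 + 347) = -1234*(-3700) = 4565800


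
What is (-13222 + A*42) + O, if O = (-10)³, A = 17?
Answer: -13508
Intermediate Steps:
O = -1000
(-13222 + A*42) + O = (-13222 + 17*42) - 1000 = (-13222 + 714) - 1000 = -12508 - 1000 = -13508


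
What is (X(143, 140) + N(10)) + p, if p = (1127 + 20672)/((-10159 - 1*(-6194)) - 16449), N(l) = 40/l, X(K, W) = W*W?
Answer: 400174257/20414 ≈ 19603.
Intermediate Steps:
X(K, W) = W**2
p = -21799/20414 (p = 21799/((-10159 + 6194) - 16449) = 21799/(-3965 - 16449) = 21799/(-20414) = 21799*(-1/20414) = -21799/20414 ≈ -1.0678)
(X(143, 140) + N(10)) + p = (140**2 + 40/10) - 21799/20414 = (19600 + 40*(1/10)) - 21799/20414 = (19600 + 4) - 21799/20414 = 19604 - 21799/20414 = 400174257/20414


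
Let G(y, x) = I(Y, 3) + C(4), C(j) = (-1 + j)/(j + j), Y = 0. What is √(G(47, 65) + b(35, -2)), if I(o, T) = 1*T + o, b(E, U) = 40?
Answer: √694/4 ≈ 6.5860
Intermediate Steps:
I(o, T) = T + o
C(j) = (-1 + j)/(2*j) (C(j) = (-1 + j)/((2*j)) = (-1 + j)*(1/(2*j)) = (-1 + j)/(2*j))
G(y, x) = 27/8 (G(y, x) = (3 + 0) + (½)*(-1 + 4)/4 = 3 + (½)*(¼)*3 = 3 + 3/8 = 27/8)
√(G(47, 65) + b(35, -2)) = √(27/8 + 40) = √(347/8) = √694/4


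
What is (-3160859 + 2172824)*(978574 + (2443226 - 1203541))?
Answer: -2191717531065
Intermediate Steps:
(-3160859 + 2172824)*(978574 + (2443226 - 1203541)) = -988035*(978574 + 1239685) = -988035*2218259 = -2191717531065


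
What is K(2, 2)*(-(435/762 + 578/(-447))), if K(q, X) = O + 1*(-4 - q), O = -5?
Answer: -901967/113538 ≈ -7.9442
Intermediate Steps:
K(q, X) = -9 - q (K(q, X) = -5 + 1*(-4 - q) = -5 + (-4 - q) = -9 - q)
K(2, 2)*(-(435/762 + 578/(-447))) = (-9 - 1*2)*(-(435/762 + 578/(-447))) = (-9 - 2)*(-(435*(1/762) + 578*(-1/447))) = -(-11)*(145/254 - 578/447) = -(-11)*(-81997)/113538 = -11*81997/113538 = -901967/113538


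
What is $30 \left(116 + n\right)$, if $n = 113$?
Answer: $6870$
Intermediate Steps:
$30 \left(116 + n\right) = 30 \left(116 + 113\right) = 30 \cdot 229 = 6870$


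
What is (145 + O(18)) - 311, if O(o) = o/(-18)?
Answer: -167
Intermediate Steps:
O(o) = -o/18 (O(o) = o*(-1/18) = -o/18)
(145 + O(18)) - 311 = (145 - 1/18*18) - 311 = (145 - 1) - 311 = 144 - 311 = -167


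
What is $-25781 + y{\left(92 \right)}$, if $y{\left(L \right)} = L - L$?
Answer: $-25781$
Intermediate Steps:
$y{\left(L \right)} = 0$
$-25781 + y{\left(92 \right)} = -25781 + 0 = -25781$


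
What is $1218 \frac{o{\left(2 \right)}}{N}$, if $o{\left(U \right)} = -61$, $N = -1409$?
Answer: $\frac{74298}{1409} \approx 52.731$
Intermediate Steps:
$1218 \frac{o{\left(2 \right)}}{N} = 1218 \left(- \frac{61}{-1409}\right) = 1218 \left(\left(-61\right) \left(- \frac{1}{1409}\right)\right) = 1218 \cdot \frac{61}{1409} = \frac{74298}{1409}$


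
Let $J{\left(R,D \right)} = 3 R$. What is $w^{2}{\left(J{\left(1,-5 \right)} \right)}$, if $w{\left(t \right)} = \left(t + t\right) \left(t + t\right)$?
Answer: $1296$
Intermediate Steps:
$w{\left(t \right)} = 4 t^{2}$ ($w{\left(t \right)} = 2 t 2 t = 4 t^{2}$)
$w^{2}{\left(J{\left(1,-5 \right)} \right)} = \left(4 \left(3 \cdot 1\right)^{2}\right)^{2} = \left(4 \cdot 3^{2}\right)^{2} = \left(4 \cdot 9\right)^{2} = 36^{2} = 1296$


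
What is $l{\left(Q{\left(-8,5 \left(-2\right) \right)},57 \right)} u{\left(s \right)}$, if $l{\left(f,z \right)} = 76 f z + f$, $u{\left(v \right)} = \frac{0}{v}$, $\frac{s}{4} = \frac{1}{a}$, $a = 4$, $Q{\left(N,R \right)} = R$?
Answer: $0$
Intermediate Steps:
$s = 1$ ($s = \frac{4}{4} = 4 \cdot \frac{1}{4} = 1$)
$u{\left(v \right)} = 0$
$l{\left(f,z \right)} = f + 76 f z$ ($l{\left(f,z \right)} = 76 f z + f = f + 76 f z$)
$l{\left(Q{\left(-8,5 \left(-2\right) \right)},57 \right)} u{\left(s \right)} = 5 \left(-2\right) \left(1 + 76 \cdot 57\right) 0 = - 10 \left(1 + 4332\right) 0 = \left(-10\right) 4333 \cdot 0 = \left(-43330\right) 0 = 0$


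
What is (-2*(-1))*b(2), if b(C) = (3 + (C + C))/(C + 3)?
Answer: 14/5 ≈ 2.8000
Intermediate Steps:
b(C) = (3 + 2*C)/(3 + C)
(-2*(-1))*b(2) = (-2*(-1))*((3 + 2*2)/(3 + 2)) = 2*((3 + 4)/5) = 2*((⅕)*7) = 2*(7/5) = 14/5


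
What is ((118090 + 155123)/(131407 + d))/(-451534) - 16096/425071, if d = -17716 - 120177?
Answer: -15674469271727/414961327272068 ≈ -0.037773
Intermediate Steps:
d = -137893
((118090 + 155123)/(131407 + d))/(-451534) - 16096/425071 = ((118090 + 155123)/(131407 - 137893))/(-451534) - 16096/425071 = (273213/(-6486))*(-1/451534) - 16096*1/425071 = (273213*(-1/6486))*(-1/451534) - 16096/425071 = -91071/2162*(-1/451534) - 16096/425071 = 91071/976216508 - 16096/425071 = -15674469271727/414961327272068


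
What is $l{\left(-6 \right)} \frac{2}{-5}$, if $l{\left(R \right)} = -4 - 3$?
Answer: $\frac{14}{5} \approx 2.8$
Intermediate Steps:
$l{\left(R \right)} = -7$ ($l{\left(R \right)} = -4 - 3 = -7$)
$l{\left(-6 \right)} \frac{2}{-5} = - 7 \frac{2}{-5} = - 7 \cdot 2 \left(- \frac{1}{5}\right) = \left(-7\right) \left(- \frac{2}{5}\right) = \frac{14}{5}$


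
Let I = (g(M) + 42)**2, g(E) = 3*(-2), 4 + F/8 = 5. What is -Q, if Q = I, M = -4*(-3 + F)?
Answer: -1296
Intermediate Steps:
F = 8 (F = -32 + 8*5 = -32 + 40 = 8)
M = -20 (M = -4*(-3 + 8) = -4*5 = -20)
g(E) = -6
I = 1296 (I = (-6 + 42)**2 = 36**2 = 1296)
Q = 1296
-Q = -1*1296 = -1296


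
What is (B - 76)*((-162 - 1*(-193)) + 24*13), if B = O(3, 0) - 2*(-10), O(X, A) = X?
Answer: -18179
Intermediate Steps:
B = 23 (B = 3 - 2*(-10) = 3 + 20 = 23)
(B - 76)*((-162 - 1*(-193)) + 24*13) = (23 - 76)*((-162 - 1*(-193)) + 24*13) = -53*((-162 + 193) + 312) = -53*(31 + 312) = -53*343 = -18179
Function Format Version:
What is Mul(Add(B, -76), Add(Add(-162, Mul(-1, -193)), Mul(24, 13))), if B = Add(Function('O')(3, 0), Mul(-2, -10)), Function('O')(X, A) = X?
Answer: -18179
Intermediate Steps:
B = 23 (B = Add(3, Mul(-2, -10)) = Add(3, 20) = 23)
Mul(Add(B, -76), Add(Add(-162, Mul(-1, -193)), Mul(24, 13))) = Mul(Add(23, -76), Add(Add(-162, Mul(-1, -193)), Mul(24, 13))) = Mul(-53, Add(Add(-162, 193), 312)) = Mul(-53, Add(31, 312)) = Mul(-53, 343) = -18179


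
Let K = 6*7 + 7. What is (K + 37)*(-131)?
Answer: -11266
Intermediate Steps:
K = 49 (K = 42 + 7 = 49)
(K + 37)*(-131) = (49 + 37)*(-131) = 86*(-131) = -11266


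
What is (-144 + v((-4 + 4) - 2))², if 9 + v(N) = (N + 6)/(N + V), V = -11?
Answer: 3972049/169 ≈ 23503.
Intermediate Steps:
v(N) = -9 + (6 + N)/(-11 + N) (v(N) = -9 + (N + 6)/(N - 11) = -9 + (6 + N)/(-11 + N))
(-144 + v((-4 + 4) - 2))² = (-144 + (105 - 8*((-4 + 4) - 2))/(-11 + ((-4 + 4) - 2)))² = (-144 + (105 - 8*(0 - 2))/(-11 + (0 - 2)))² = (-144 + (105 - 8*(-2))/(-11 - 2))² = (-144 + (105 + 16)/(-13))² = (-144 - 1/13*121)² = (-144 - 121/13)² = (-1993/13)² = 3972049/169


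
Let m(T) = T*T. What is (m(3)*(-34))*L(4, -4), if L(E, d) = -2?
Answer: 612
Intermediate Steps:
m(T) = T²
(m(3)*(-34))*L(4, -4) = (3²*(-34))*(-2) = (9*(-34))*(-2) = -306*(-2) = 612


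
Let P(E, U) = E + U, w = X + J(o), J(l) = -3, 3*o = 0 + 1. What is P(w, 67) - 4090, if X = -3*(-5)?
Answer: -4011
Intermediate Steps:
o = ⅓ (o = (0 + 1)/3 = (⅓)*1 = ⅓ ≈ 0.33333)
X = 15
w = 12 (w = 15 - 3 = 12)
P(w, 67) - 4090 = (12 + 67) - 4090 = 79 - 4090 = -4011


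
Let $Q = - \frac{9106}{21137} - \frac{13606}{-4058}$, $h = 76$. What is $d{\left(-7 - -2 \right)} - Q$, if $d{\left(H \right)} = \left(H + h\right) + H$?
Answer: $\frac{2705221281}{42886973} \approx 63.078$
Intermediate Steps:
$d{\left(H \right)} = 76 + 2 H$ ($d{\left(H \right)} = \left(H + 76\right) + H = \left(76 + H\right) + H = 76 + 2 H$)
$Q = \frac{125318937}{42886973}$ ($Q = \left(-9106\right) \frac{1}{21137} - - \frac{6803}{2029} = - \frac{9106}{21137} + \frac{6803}{2029} = \frac{125318937}{42886973} \approx 2.9221$)
$d{\left(-7 - -2 \right)} - Q = \left(76 + 2 \left(-7 - -2\right)\right) - \frac{125318937}{42886973} = \left(76 + 2 \left(-7 + 2\right)\right) - \frac{125318937}{42886973} = \left(76 + 2 \left(-5\right)\right) - \frac{125318937}{42886973} = \left(76 - 10\right) - \frac{125318937}{42886973} = 66 - \frac{125318937}{42886973} = \frac{2705221281}{42886973}$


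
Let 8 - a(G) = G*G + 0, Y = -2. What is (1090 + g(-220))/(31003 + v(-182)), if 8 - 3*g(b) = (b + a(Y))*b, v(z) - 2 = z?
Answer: -44242/92469 ≈ -0.47845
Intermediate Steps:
v(z) = 2 + z
a(G) = 8 - G**2 (a(G) = 8 - (G*G + 0) = 8 - (G**2 + 0) = 8 - G**2)
g(b) = 8/3 - b*(4 + b)/3 (g(b) = 8/3 - (b + (8 - 1*(-2)**2))*b/3 = 8/3 - (b + (8 - 1*4))*b/3 = 8/3 - (b + (8 - 4))*b/3 = 8/3 - (b + 4)*b/3 = 8/3 - (4 + b)*b/3 = 8/3 - b*(4 + b)/3)
(1090 + g(-220))/(31003 + v(-182)) = (1090 + (8/3 - 4/3*(-220) - 1/3*(-220)**2))/(31003 + (2 - 182)) = (1090 + (8/3 + 880/3 - 1/3*48400))/(31003 - 180) = (1090 + (8/3 + 880/3 - 48400/3))/30823 = (1090 - 47512/3)*(1/30823) = -44242/3*1/30823 = -44242/92469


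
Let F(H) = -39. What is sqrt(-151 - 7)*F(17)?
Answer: -39*I*sqrt(158) ≈ -490.22*I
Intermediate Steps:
sqrt(-151 - 7)*F(17) = sqrt(-151 - 7)*(-39) = sqrt(-158)*(-39) = (I*sqrt(158))*(-39) = -39*I*sqrt(158)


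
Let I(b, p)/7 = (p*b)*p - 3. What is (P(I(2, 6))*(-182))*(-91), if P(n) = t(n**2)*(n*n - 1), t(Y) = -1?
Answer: -3863715856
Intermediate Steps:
I(b, p) = -21 + 7*b*p**2 (I(b, p) = 7*((p*b)*p - 3) = 7*((b*p)*p - 3) = 7*(b*p**2 - 3) = 7*(-3 + b*p**2) = -21 + 7*b*p**2)
P(n) = 1 - n**2 (P(n) = -(n*n - 1) = -(n**2 - 1) = -(-1 + n**2) = 1 - n**2)
(P(I(2, 6))*(-182))*(-91) = ((1 - (-21 + 7*2*6**2)**2)*(-182))*(-91) = ((1 - (-21 + 7*2*36)**2)*(-182))*(-91) = ((1 - (-21 + 504)**2)*(-182))*(-91) = ((1 - 1*483**2)*(-182))*(-91) = ((1 - 1*233289)*(-182))*(-91) = ((1 - 233289)*(-182))*(-91) = -233288*(-182)*(-91) = 42458416*(-91) = -3863715856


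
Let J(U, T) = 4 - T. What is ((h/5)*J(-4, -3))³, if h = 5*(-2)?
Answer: -2744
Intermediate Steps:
h = -10
((h/5)*J(-4, -3))³ = ((-10/5)*(4 - 1*(-3)))³ = ((-10*⅕)*(4 + 3))³ = (-2*7)³ = (-14)³ = -2744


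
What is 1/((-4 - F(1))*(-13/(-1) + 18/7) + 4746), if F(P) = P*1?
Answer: 7/32677 ≈ 0.00021422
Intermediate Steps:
F(P) = P
1/((-4 - F(1))*(-13/(-1) + 18/7) + 4746) = 1/((-4 - 1*1)*(-13/(-1) + 18/7) + 4746) = 1/((-4 - 1)*(-13*(-1) + 18*(1/7)) + 4746) = 1/(-5*(13 + 18/7) + 4746) = 1/(-5*109/7 + 4746) = 1/(-545/7 + 4746) = 1/(32677/7) = 7/32677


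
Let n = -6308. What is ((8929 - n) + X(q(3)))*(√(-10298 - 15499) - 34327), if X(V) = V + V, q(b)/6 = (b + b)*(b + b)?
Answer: -537869763 + 15669*I*√25797 ≈ -5.3787e+8 + 2.5167e+6*I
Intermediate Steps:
q(b) = 24*b² (q(b) = 6*((b + b)*(b + b)) = 6*((2*b)*(2*b)) = 6*(4*b²) = 24*b²)
X(V) = 2*V
((8929 - n) + X(q(3)))*(√(-10298 - 15499) - 34327) = ((8929 - 1*(-6308)) + 2*(24*3²))*(√(-10298 - 15499) - 34327) = ((8929 + 6308) + 2*(24*9))*(√(-25797) - 34327) = (15237 + 2*216)*(I*√25797 - 34327) = (15237 + 432)*(-34327 + I*√25797) = 15669*(-34327 + I*√25797) = -537869763 + 15669*I*√25797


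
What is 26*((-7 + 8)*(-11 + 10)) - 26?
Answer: -52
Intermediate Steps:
26*((-7 + 8)*(-11 + 10)) - 26 = 26*(1*(-1)) - 26 = 26*(-1) - 26 = -26 - 26 = -52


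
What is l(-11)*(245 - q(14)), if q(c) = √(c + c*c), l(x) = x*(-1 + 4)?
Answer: -8085 + 33*√210 ≈ -7606.8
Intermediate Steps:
l(x) = 3*x (l(x) = x*3 = 3*x)
q(c) = √(c + c²)
l(-11)*(245 - q(14)) = (3*(-11))*(245 - √(14*(1 + 14))) = -33*(245 - √(14*15)) = -33*(245 - √210) = -8085 + 33*√210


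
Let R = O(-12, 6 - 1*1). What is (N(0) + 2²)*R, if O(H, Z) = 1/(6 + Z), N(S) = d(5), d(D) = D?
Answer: 9/11 ≈ 0.81818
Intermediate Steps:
N(S) = 5
R = 1/11 (R = 1/(6 + (6 - 1*1)) = 1/(6 + (6 - 1)) = 1/(6 + 5) = 1/11 ≈ 0.090909)
(N(0) + 2²)*R = (5 + 2²)*(1/11) = (5 + 4)*(1/11) = 9*(1/11) = 9/11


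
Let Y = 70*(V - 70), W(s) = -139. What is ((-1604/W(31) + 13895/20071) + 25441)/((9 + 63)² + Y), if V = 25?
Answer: 35505591259/2837296773 ≈ 12.514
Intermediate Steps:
Y = -3150 (Y = 70*(25 - 70) = 70*(-45) = -3150)
((-1604/W(31) + 13895/20071) + 25441)/((9 + 63)² + Y) = ((-1604/(-139) + 13895/20071) + 25441)/((9 + 63)² - 3150) = ((-1604*(-1/139) + 13895*(1/20071)) + 25441)/(72² - 3150) = ((1604/139 + 13895/20071) + 25441)/(5184 - 3150) = (34125289/2789869 + 25441)/2034 = (71011182518/2789869)*(1/2034) = 35505591259/2837296773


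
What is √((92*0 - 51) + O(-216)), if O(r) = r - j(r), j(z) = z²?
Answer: I*√46923 ≈ 216.62*I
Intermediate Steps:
O(r) = r - r²
√((92*0 - 51) + O(-216)) = √((92*0 - 51) - 216*(1 - 1*(-216))) = √((0 - 51) - 216*(1 + 216)) = √(-51 - 216*217) = √(-51 - 46872) = √(-46923) = I*√46923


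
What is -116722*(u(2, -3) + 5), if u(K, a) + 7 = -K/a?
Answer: 466888/3 ≈ 1.5563e+5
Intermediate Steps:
u(K, a) = -7 - K/a
-116722*(u(2, -3) + 5) = -116722*((-7 - 1*2/(-3)) + 5) = -116722*((-7 - 1*2*(-⅓)) + 5) = -116722*((-7 + ⅔) + 5) = -116722*(-19/3 + 5) = -116722*(-4/3) = 466888/3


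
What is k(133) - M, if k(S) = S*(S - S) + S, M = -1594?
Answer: 1727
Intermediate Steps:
k(S) = S (k(S) = S*0 + S = 0 + S = S)
k(133) - M = 133 - 1*(-1594) = 133 + 1594 = 1727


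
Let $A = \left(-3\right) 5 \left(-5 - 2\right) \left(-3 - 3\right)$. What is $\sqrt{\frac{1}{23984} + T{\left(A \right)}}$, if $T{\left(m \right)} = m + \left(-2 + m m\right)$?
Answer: $\frac{\sqrt{14246633477787}}{5996} \approx 629.5$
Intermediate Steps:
$A = -630$ ($A = - 15 \left(\left(-7\right) \left(-6\right)\right) = \left(-15\right) 42 = -630$)
$T{\left(m \right)} = -2 + m + m^{2}$ ($T{\left(m \right)} = m + \left(-2 + m^{2}\right) = -2 + m + m^{2}$)
$\sqrt{\frac{1}{23984} + T{\left(A \right)}} = \sqrt{\frac{1}{23984} - \left(632 - 396900\right)} = \sqrt{\frac{1}{23984} - -396268} = \sqrt{\frac{1}{23984} + 396268} = \sqrt{\frac{9504091713}{23984}} = \frac{\sqrt{14246633477787}}{5996}$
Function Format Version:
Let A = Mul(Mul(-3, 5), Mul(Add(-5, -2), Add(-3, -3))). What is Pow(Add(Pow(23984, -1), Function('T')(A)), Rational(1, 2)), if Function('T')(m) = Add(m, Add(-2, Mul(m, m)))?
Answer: Mul(Rational(1, 5996), Pow(14246633477787, Rational(1, 2))) ≈ 629.50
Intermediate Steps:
A = -630 (A = Mul(-15, Mul(-7, -6)) = Mul(-15, 42) = -630)
Function('T')(m) = Add(-2, m, Pow(m, 2)) (Function('T')(m) = Add(m, Add(-2, Pow(m, 2))) = Add(-2, m, Pow(m, 2)))
Pow(Add(Pow(23984, -1), Function('T')(A)), Rational(1, 2)) = Pow(Add(Pow(23984, -1), Add(-2, -630, Pow(-630, 2))), Rational(1, 2)) = Pow(Add(Rational(1, 23984), Add(-2, -630, 396900)), Rational(1, 2)) = Pow(Add(Rational(1, 23984), 396268), Rational(1, 2)) = Pow(Rational(9504091713, 23984), Rational(1, 2)) = Mul(Rational(1, 5996), Pow(14246633477787, Rational(1, 2)))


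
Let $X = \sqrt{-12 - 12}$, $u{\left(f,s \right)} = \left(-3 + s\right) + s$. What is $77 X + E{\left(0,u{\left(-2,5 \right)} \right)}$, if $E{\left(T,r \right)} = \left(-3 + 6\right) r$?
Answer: $21 + 154 i \sqrt{6} \approx 21.0 + 377.22 i$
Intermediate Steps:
$u{\left(f,s \right)} = -3 + 2 s$
$E{\left(T,r \right)} = 3 r$
$X = 2 i \sqrt{6}$ ($X = \sqrt{-24} = 2 i \sqrt{6} \approx 4.899 i$)
$77 X + E{\left(0,u{\left(-2,5 \right)} \right)} = 77 \cdot 2 i \sqrt{6} + 3 \left(-3 + 2 \cdot 5\right) = 154 i \sqrt{6} + 3 \left(-3 + 10\right) = 154 i \sqrt{6} + 3 \cdot 7 = 154 i \sqrt{6} + 21 = 21 + 154 i \sqrt{6}$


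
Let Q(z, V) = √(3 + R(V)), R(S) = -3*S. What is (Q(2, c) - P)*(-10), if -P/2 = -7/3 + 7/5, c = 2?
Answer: 56/3 - 10*I*√3 ≈ 18.667 - 17.32*I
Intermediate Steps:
Q(z, V) = √(3 - 3*V)
P = 28/15 (P = -2*(-7/3 + 7/5) = -2*(-14/15) = 28/15 ≈ 1.8667)
(Q(2, c) - P)*(-10) = (√(3 - 3*2) - 1*28/15)*(-10) = (√(3 - 6) - 28/15)*(-10) = (√(-3) - 28/15)*(-10) = (I*√3 - 28/15)*(-10) = (-28/15 + I*√3)*(-10) = 56/3 - 10*I*√3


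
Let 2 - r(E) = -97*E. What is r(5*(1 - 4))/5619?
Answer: -1453/5619 ≈ -0.25859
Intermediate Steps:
r(E) = 2 + 97*E (r(E) = 2 - (-97)*E = 2 + 97*E)
r(5*(1 - 4))/5619 = (2 + 97*(5*(1 - 4)))/5619 = (2 + 97*(5*(-3)))*(1/5619) = (2 + 97*(-15))*(1/5619) = (2 - 1455)*(1/5619) = -1453*1/5619 = -1453/5619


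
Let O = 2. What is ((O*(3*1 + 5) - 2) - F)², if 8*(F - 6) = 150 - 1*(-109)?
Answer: 38025/64 ≈ 594.14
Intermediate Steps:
F = 307/8 (F = 6 + (150 - 1*(-109))/8 = 6 + (150 + 109)/8 = 6 + (⅛)*259 = 6 + 259/8 = 307/8 ≈ 38.375)
((O*(3*1 + 5) - 2) - F)² = ((2*(3*1 + 5) - 2) - 1*307/8)² = ((2*(3 + 5) - 2) - 307/8)² = ((2*8 - 2) - 307/8)² = ((16 - 2) - 307/8)² = (14 - 307/8)² = (-195/8)² = 38025/64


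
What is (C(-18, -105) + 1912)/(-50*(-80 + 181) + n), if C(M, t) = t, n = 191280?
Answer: 1807/186230 ≈ 0.0097031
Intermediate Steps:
(C(-18, -105) + 1912)/(-50*(-80 + 181) + n) = (-105 + 1912)/(-50*(-80 + 181) + 191280) = 1807/(-50*101 + 191280) = 1807/(-5050 + 191280) = 1807/186230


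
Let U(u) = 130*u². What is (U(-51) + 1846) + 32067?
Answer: 372043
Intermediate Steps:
(U(-51) + 1846) + 32067 = (130*(-51)² + 1846) + 32067 = (130*2601 + 1846) + 32067 = (338130 + 1846) + 32067 = 339976 + 32067 = 372043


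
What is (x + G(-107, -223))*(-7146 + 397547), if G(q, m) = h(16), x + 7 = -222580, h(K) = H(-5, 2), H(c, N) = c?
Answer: -86900139392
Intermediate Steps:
h(K) = -5
x = -222587 (x = -7 - 222580 = -222587)
G(q, m) = -5
(x + G(-107, -223))*(-7146 + 397547) = (-222587 - 5)*(-7146 + 397547) = -222592*390401 = -86900139392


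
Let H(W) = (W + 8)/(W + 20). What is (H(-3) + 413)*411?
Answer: 2887686/17 ≈ 1.6986e+5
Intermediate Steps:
H(W) = (8 + W)/(20 + W)
(H(-3) + 413)*411 = ((8 - 3)/(20 - 3) + 413)*411 = (5/17 + 413)*411 = (7026/17)*411 = 2887686/17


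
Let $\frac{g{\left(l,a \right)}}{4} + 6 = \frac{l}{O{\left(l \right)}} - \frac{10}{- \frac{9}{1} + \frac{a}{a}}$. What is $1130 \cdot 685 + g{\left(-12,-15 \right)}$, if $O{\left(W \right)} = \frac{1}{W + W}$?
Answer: $775183$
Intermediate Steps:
$O{\left(W \right)} = \frac{1}{2 W}$
$g{\left(l,a \right)} = -19 + 8 l^{2}$ ($g{\left(l,a \right)} = -24 + 4 \left(\frac{l}{\frac{1}{2} \frac{1}{l}} - \frac{10}{- \frac{9}{1} + \frac{a}{a}}\right) = -24 + 4 \left(l 2 l - \frac{10}{\left(-9\right) 1 + 1}\right) = -24 + 4 \left(2 l^{2} - \frac{10}{-9 + 1}\right) = -24 + 4 \left(2 l^{2} - \frac{10}{-8}\right) = -24 + 4 \left(2 l^{2} - - \frac{5}{4}\right) = -24 + 4 \left(2 l^{2} + \frac{5}{4}\right) = -24 + 4 \left(\frac{5}{4} + 2 l^{2}\right) = -24 + \left(5 + 8 l^{2}\right) = -19 + 8 l^{2}$)
$1130 \cdot 685 + g{\left(-12,-15 \right)} = 1130 \cdot 685 - \left(19 - 8 \left(-12\right)^{2}\right) = 774050 + \left(-19 + 8 \cdot 144\right) = 774050 + \left(-19 + 1152\right) = 774050 + 1133 = 775183$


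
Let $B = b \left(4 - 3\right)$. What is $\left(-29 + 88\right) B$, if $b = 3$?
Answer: $177$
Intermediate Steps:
$B = 3$ ($B = 3 \left(4 - 3\right) = 3 \cdot 1 = 3$)
$\left(-29 + 88\right) B = \left(-29 + 88\right) 3 = 59 \cdot 3 = 177$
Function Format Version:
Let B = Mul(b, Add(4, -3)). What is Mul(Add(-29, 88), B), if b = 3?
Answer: 177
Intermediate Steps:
B = 3 (B = Mul(3, Add(4, -3)) = Mul(3, 1) = 3)
Mul(Add(-29, 88), B) = Mul(Add(-29, 88), 3) = Mul(59, 3) = 177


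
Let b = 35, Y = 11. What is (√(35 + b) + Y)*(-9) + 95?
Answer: -4 - 9*√70 ≈ -79.299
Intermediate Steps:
(√(35 + b) + Y)*(-9) + 95 = (√(35 + 35) + 11)*(-9) + 95 = (√70 + 11)*(-9) + 95 = (11 + √70)*(-9) + 95 = (-99 - 9*√70) + 95 = -4 - 9*√70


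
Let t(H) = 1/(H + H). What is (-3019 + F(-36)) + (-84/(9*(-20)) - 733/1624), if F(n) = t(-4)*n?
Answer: -73432847/24360 ≈ -3014.5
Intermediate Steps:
t(H) = 1/(2*H)
F(n) = -n/8 (F(n) = ((½)/(-4))*n = ((½)*(-¼))*n = -n/8)
(-3019 + F(-36)) + (-84/(9*(-20)) - 733/1624) = (-3019 - ⅛*(-36)) + (-84/(9*(-20)) - 733/1624) = (-3019 + 9/2) + (-84/(-180) - 733*1/1624) = -6029/2 + (-84*(-1/180) - 733/1624) = -6029/2 + (7/15 - 733/1624) = -6029/2 + 373/24360 = -73432847/24360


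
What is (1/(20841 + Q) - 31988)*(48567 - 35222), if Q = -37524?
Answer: -7121636717725/16683 ≈ -4.2688e+8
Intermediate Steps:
(1/(20841 + Q) - 31988)*(48567 - 35222) = (1/(20841 - 37524) - 31988)*(48567 - 35222) = (1/(-16683) - 31988)*13345 = (-1/16683 - 31988)*13345 = -533655805/16683*13345 = -7121636717725/16683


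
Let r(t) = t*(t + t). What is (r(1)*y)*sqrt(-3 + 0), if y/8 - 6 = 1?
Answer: 112*I*sqrt(3) ≈ 193.99*I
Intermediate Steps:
y = 56 (y = 48 + 8*1 = 48 + 8 = 56)
r(t) = 2*t**2 (r(t) = t*(2*t) = 2*t**2)
(r(1)*y)*sqrt(-3 + 0) = ((2*1**2)*56)*sqrt(-3 + 0) = ((2*1)*56)*sqrt(-3) = (2*56)*(I*sqrt(3)) = 112*(I*sqrt(3)) = 112*I*sqrt(3)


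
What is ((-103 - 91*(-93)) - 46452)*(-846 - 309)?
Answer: 43996260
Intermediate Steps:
((-103 - 91*(-93)) - 46452)*(-846 - 309) = ((-103 + 8463) - 46452)*(-1155) = (8360 - 46452)*(-1155) = -38092*(-1155) = 43996260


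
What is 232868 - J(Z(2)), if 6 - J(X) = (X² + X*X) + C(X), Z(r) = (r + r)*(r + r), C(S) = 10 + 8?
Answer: 233392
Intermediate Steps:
C(S) = 18
Z(r) = 4*r² (Z(r) = (2*r)*(2*r) = 4*r²)
J(X) = -12 - 2*X² (J(X) = 6 - ((X² + X*X) + 18) = 6 - ((X² + X²) + 18) = 6 - (2*X² + 18) = 6 - (18 + 2*X²) = 6 + (-18 - 2*X²) = -12 - 2*X²)
232868 - J(Z(2)) = 232868 - (-12 - 2*(4*2²)²) = 232868 - (-12 - 2*(4*4)²) = 232868 - (-12 - 2*16²) = 232868 - (-12 - 2*256) = 232868 - (-12 - 512) = 232868 - 1*(-524) = 232868 + 524 = 233392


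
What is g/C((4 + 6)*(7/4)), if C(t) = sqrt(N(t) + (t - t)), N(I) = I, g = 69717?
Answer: 69717*sqrt(70)/35 ≈ 16666.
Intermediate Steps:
C(t) = sqrt(t) (C(t) = sqrt(t + (t - t)) = sqrt(t + 0) = sqrt(t))
g/C((4 + 6)*(7/4)) = 69717/(sqrt((4 + 6)*(7/4))) = 69717/(sqrt(10*(7*(1/4)))) = 69717/(sqrt(10*(7/4))) = 69717/(sqrt(35/2)) = 69717/((sqrt(70)/2)) = 69717*(sqrt(70)/35) = 69717*sqrt(70)/35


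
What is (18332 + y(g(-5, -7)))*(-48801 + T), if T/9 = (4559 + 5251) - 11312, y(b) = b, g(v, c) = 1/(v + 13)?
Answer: -9139517583/8 ≈ -1.1424e+9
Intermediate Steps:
g(v, c) = 1/(13 + v)
T = -13518 (T = 9*((4559 + 5251) - 11312) = 9*(9810 - 11312) = 9*(-1502) = -13518)
(18332 + y(g(-5, -7)))*(-48801 + T) = (18332 + 1/(13 - 5))*(-48801 - 13518) = (18332 + 1/8)*(-62319) = (146657/8)*(-62319) = -9139517583/8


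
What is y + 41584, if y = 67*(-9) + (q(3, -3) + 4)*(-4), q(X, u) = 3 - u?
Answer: 40941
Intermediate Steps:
y = -643 (y = 67*(-9) + ((3 - 1*(-3)) + 4)*(-4) = -603 + ((3 + 3) + 4)*(-4) = -603 + (6 + 4)*(-4) = -603 + 10*(-4) = -603 - 40 = -643)
y + 41584 = -643 + 41584 = 40941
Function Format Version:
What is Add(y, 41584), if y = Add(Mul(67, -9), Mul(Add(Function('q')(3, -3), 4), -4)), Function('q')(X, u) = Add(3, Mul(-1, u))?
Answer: 40941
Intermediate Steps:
y = -643 (y = Add(Mul(67, -9), Mul(Add(Add(3, Mul(-1, -3)), 4), -4)) = Add(-603, Mul(Add(Add(3, 3), 4), -4)) = Add(-603, Mul(Add(6, 4), -4)) = Add(-603, Mul(10, -4)) = Add(-603, -40) = -643)
Add(y, 41584) = Add(-643, 41584) = 40941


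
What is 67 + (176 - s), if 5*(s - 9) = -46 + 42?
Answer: 1174/5 ≈ 234.80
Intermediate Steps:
s = 41/5 (s = 9 + (-46 + 42)/5 = 9 + (⅕)*(-4) = 9 - ⅘ = 41/5 ≈ 8.2000)
67 + (176 - s) = 67 + (176 - 1*41/5) = 67 + (176 - 41/5) = 67 + 839/5 = 1174/5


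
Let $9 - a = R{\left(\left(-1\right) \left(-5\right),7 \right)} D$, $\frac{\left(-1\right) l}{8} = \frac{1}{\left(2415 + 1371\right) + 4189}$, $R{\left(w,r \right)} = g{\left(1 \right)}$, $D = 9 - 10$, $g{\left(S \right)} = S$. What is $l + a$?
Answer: $\frac{79742}{7975} \approx 9.999$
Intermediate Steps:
$D = -1$
$R{\left(w,r \right)} = 1$
$l = - \frac{8}{7975}$ ($l = - \frac{8}{\left(2415 + 1371\right) + 4189} = - \frac{8}{3786 + 4189} = - \frac{8}{7975} \approx -0.0010031$)
$a = 10$ ($a = 9 - 1 \left(-1\right) = 9 - -1 = 9 + 1 = 10$)
$l + a = - \frac{8}{7975} + 10 = \frac{79742}{7975}$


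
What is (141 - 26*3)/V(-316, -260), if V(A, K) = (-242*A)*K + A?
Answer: -63/19883036 ≈ -3.1685e-6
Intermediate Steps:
V(A, K) = A - 242*A*K (V(A, K) = -242*A*K + A = A - 242*A*K)
(141 - 26*3)/V(-316, -260) = (141 - 26*3)/((-316*(1 - 242*(-260)))) = (141 - 78)/((-316*(1 + 62920))) = 63/((-316*62921)) = 63/(-19883036) = 63*(-1/19883036) = -63/19883036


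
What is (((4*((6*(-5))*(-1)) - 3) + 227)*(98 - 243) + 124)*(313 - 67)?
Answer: -12239976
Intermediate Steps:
(((4*((6*(-5))*(-1)) - 3) + 227)*(98 - 243) + 124)*(313 - 67) = (((4*(-30*(-1)) - 3) + 227)*(-145) + 124)*246 = (((4*30 - 3) + 227)*(-145) + 124)*246 = (((120 - 3) + 227)*(-145) + 124)*246 = ((117 + 227)*(-145) + 124)*246 = (344*(-145) + 124)*246 = (-49880 + 124)*246 = -49756*246 = -12239976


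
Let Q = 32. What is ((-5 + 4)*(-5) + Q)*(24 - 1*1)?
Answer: 851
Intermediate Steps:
((-5 + 4)*(-5) + Q)*(24 - 1*1) = ((-5 + 4)*(-5) + 32)*(24 - 1*1) = (-1*(-5) + 32)*(24 - 1) = (5 + 32)*23 = 37*23 = 851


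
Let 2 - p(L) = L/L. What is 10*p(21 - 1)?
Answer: 10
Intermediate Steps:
p(L) = 1 (p(L) = 2 - L/L = 2 - 1*1 = 2 - 1 = 1)
10*p(21 - 1) = 10*1 = 10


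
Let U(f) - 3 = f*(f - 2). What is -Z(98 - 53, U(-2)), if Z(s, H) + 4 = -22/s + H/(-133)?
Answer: 27361/5985 ≈ 4.5716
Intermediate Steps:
U(f) = 3 + f*(-2 + f) (U(f) = 3 + f*(f - 2) = 3 + f*(-2 + f))
Z(s, H) = -4 - 22/s - H/133 (Z(s, H) = -4 + (-22/s + H/(-133)) = -4 + (-22/s + H*(-1/133)) = -4 + (-22/s - H/133) = -4 - 22/s - H/133)
-Z(98 - 53, U(-2)) = -(-4 - 22/(98 - 53) - (3 + (-2)² - 2*(-2))/133) = -(-4 - 22/45 - (3 + 4 + 4)/133) = -(-4 - 22*1/45 - 1/133*11) = -(-4 - 22/45 - 11/133) = -1*(-27361/5985) = 27361/5985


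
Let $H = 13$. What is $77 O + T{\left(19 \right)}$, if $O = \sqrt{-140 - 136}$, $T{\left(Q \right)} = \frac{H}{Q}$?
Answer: $\frac{13}{19} + 154 i \sqrt{69} \approx 0.68421 + 1279.2 i$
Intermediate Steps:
$T{\left(Q \right)} = \frac{13}{Q}$
$O = 2 i \sqrt{69}$ ($O = \sqrt{-276} = 2 i \sqrt{69} \approx 16.613 i$)
$77 O + T{\left(19 \right)} = 77 \cdot 2 i \sqrt{69} + \frac{13}{19} = 154 i \sqrt{69} + 13 \cdot \frac{1}{19} = 154 i \sqrt{69} + \frac{13}{19} = \frac{13}{19} + 154 i \sqrt{69}$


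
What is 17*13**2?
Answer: 2873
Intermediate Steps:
17*13**2 = 17*169 = 2873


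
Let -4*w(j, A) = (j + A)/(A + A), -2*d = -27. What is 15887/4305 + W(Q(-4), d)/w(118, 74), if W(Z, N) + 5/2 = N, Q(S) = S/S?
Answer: -173499/5740 ≈ -30.226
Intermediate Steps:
d = 27/2 (d = -½*(-27) = 27/2 ≈ 13.500)
Q(S) = 1
W(Z, N) = -5/2 + N
w(j, A) = -(A + j)/(8*A) (w(j, A) = -(j + A)/(4*(A + A)) = -(A + j)/(4*(2*A)) = -(A + j)*1/(2*A)/4 = -(A + j)/(8*A))
15887/4305 + W(Q(-4), d)/w(118, 74) = 15887/4305 + (-5/2 + 27/2)/(((⅛)*(-1*74 - 1*118)/74)) = 15887*(1/4305) + 11/(((⅛)*(1/74)*(-74 - 118))) = 15887/4305 + 11/(((⅛)*(1/74)*(-192))) = 15887/4305 + 11/(-12/37) = 15887/4305 + 11*(-37/12) = 15887/4305 - 407/12 = -173499/5740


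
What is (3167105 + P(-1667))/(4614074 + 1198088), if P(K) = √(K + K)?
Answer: 3167105/5812162 + I*√3334/5812162 ≈ 0.54491 + 9.9345e-6*I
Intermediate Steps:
P(K) = √2*√K (P(K) = √(2*K) = √2*√K)
(3167105 + P(-1667))/(4614074 + 1198088) = (3167105 + √2*√(-1667))/(4614074 + 1198088) = (3167105 + √2*(I*√1667))/5812162 = (3167105 + I*√3334)*(1/5812162) = 3167105/5812162 + I*√3334/5812162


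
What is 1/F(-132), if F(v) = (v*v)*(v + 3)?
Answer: -1/2247696 ≈ -4.4490e-7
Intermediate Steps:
F(v) = v**2*(3 + v)
1/F(-132) = 1/((-132)**2*(3 - 132)) = 1/(17424*(-129)) = 1/(-2247696) = -1/2247696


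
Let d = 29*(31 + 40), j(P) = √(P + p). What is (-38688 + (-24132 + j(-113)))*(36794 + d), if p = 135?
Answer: -2440745460 + 38853*√22 ≈ -2.4406e+9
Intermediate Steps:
j(P) = √(135 + P) (j(P) = √(P + 135) = √(135 + P))
d = 2059 (d = 29*71 = 2059)
(-38688 + (-24132 + j(-113)))*(36794 + d) = (-38688 + (-24132 + √(135 - 113)))*(36794 + 2059) = (-38688 + (-24132 + √22))*38853 = (-62820 + √22)*38853 = -2440745460 + 38853*√22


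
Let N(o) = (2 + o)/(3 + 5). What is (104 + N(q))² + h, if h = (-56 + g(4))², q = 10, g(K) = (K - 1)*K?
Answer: 52265/4 ≈ 13066.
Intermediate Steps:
g(K) = K*(-1 + K) (g(K) = (-1 + K)*K = K*(-1 + K))
N(o) = ¼ + o/8 (N(o) = (2 + o)/8 = (2 + o)*(⅛) = ¼ + o/8)
h = 1936 (h = (-56 + 4*(-1 + 4))² = (-56 + 4*3)² = (-56 + 12)² = (-44)² = 1936)
(104 + N(q))² + h = (104 + (¼ + (⅛)*10))² + 1936 = (104 + (¼ + 5/4))² + 1936 = (104 + 3/2)² + 1936 = (211/2)² + 1936 = 44521/4 + 1936 = 52265/4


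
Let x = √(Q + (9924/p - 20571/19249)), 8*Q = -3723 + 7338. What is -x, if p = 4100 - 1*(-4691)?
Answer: -√207056590893129249390/676871836 ≈ -21.259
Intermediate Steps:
p = 8791 (p = 4100 + 4691 = 8791)
Q = 3615/8 (Q = (-3723 + 7338)/8 = (⅛)*3615 = 3615/8 ≈ 451.88)
x = √207056590893129249390/676871836 (x = √(3615/8 + (9924/8791 - 20571/19249)) = √(3615/8 + 10187415/169217959) = √(611804421105/1353743672) = √207056590893129249390/676871836 ≈ 21.259)
-x = -√207056590893129249390/676871836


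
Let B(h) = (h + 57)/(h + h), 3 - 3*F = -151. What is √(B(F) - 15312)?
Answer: I*√363114367/154 ≈ 123.74*I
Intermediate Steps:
F = 154/3 (F = 1 - ⅓*(-151) = 1 + 151/3 = 154/3 ≈ 51.333)
B(h) = (57 + h)/(2*h) (B(h) = (57 + h)/((2*h)) = (57 + h)*(1/(2*h)) = (57 + h)/(2*h))
√(B(F) - 15312) = √((57 + 154/3)/(2*(154/3)) - 15312) = √((½)*(3/154)*(325/3) - 15312) = √(325/308 - 15312) = √(-4715771/308) = I*√363114367/154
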